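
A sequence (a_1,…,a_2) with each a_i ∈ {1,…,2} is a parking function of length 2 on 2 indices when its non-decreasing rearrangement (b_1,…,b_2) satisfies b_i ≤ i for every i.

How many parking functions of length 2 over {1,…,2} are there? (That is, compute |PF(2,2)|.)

|PF| = (3−2)·3^(2−1) = 1×3 = 3 (Pollak)
One tuple (2,1) → sorted (1,2): b_i ≤ i ∀i, a PF.

3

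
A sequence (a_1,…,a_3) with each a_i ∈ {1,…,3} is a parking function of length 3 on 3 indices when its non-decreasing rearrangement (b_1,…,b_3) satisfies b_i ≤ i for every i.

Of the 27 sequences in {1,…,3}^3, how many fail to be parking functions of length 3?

11

Count = (3−3+1)·(3+1)^(3−1) = 1 · 16 = 16 (Pollak)
Check (3,2,3) → sorted (2,3,3): b_1=2>1, not a PF.
So 27 − 16 = 11 fail.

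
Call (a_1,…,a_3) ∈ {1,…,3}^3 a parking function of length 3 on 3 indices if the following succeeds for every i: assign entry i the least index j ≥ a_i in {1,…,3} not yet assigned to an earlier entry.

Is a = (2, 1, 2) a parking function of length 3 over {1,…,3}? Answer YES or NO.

Sorted: b = (1, 2, 2).
  b_1=1 ≤ 1
  b_2=2 ≤ 2
  b_3=2 ≤ 3
All bounds hold ⇒ YES

YES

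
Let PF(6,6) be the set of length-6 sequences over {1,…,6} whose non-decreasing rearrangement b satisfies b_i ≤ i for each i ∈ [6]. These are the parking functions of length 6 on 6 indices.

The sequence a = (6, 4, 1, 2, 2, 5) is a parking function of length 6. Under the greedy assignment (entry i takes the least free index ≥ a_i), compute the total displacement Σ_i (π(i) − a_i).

Σπ = 21 ({1..6} each once); Σa = 6+4+1+2+2+5 = 20; disp = 21−20 = 1.

1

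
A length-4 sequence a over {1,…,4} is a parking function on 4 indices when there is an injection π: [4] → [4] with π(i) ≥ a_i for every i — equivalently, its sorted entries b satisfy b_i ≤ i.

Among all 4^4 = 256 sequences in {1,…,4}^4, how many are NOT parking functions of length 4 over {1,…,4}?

|PF| = 1·5^3 = 1×125 = 125 (Pollak)
Example (2,2,4,4) → sorted (2,2,4,4): b_1=2>1, not a PF.
So 256 − 125 = 131 fail.

131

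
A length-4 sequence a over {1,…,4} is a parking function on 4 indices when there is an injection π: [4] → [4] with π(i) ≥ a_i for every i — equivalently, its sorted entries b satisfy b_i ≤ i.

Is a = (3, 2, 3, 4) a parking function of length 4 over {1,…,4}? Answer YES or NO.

NO

Rearranged: b = (2, 3, 3, 4).
  b_1=2 > 1
  fails at i=1 ⇒ NO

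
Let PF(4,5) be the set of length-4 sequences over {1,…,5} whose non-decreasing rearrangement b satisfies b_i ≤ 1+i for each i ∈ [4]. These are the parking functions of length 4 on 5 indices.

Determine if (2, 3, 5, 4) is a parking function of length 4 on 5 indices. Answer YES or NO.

YES

Order a: b = (2, 3, 4, 5).
  b_1=2 ≤ 2
  b_2=3 ≤ 3
  b_3=4 ≤ 4
  b_4=5 ≤ 5
All bounds hold ⇒ YES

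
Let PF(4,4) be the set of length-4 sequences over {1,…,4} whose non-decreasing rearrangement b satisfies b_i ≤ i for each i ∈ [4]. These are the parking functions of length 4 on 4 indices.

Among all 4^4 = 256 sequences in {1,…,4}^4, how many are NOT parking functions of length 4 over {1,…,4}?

131

|PF(4,4)| = (5−4)·5^(4−1) = 1×125 = 125 [KW]
Example (3,4,2,4) → sorted (2,3,4,4): b_1=2>1, not a PF.
Total 256; non-PF = 256−125 = 131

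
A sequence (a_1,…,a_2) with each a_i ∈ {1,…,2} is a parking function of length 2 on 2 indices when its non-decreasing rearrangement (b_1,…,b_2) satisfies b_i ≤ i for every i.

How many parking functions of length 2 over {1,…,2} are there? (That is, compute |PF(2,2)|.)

3

Count = 1·3^1 = 1 · 3 = 3 (Konheim–Weiss)
Check (1,1) → sorted (1,1): b_i ≤ i ∀i, a PF.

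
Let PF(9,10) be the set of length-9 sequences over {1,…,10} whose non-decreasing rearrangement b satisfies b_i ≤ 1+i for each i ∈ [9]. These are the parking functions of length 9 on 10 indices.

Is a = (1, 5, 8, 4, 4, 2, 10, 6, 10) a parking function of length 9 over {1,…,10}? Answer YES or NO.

Rearranged: b = (1, 2, 4, 4, 5, 6, 8, 10, 10).
  b_1=1 ≤ 2
  b_2=2 ≤ 3
  b_3=4 ≤ 4
  b_4=4 ≤ 5
  b_5=5 ≤ 6
  b_6=6 ≤ 7
  b_7=8 ≤ 8
  b_8=10 > 9
  fails at i=8 ⇒ NO

NO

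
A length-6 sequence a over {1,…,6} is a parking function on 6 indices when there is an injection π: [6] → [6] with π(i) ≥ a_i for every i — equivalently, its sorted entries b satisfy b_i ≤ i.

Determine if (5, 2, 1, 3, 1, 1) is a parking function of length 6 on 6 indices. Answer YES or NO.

Rearranged: b = (1, 1, 1, 2, 3, 5).
  b_1=1 ≤ 1
  b_2=1 ≤ 2
  b_3=1 ≤ 3
  b_4=2 ≤ 4
  b_5=3 ≤ 5
  b_6=5 ≤ 6
All bounds hold ⇒ YES

YES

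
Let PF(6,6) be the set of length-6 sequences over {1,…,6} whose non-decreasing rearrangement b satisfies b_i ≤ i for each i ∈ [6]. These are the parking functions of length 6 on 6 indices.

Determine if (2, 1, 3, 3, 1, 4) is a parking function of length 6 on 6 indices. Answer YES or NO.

Rearranged: b = (1, 1, 2, 3, 3, 4).
  b_1=1 ≤ 1
  b_2=1 ≤ 2
  b_3=2 ≤ 3
  b_4=3 ≤ 4
  b_5=3 ≤ 5
  b_6=4 ≤ 6
All bounds hold ⇒ YES

YES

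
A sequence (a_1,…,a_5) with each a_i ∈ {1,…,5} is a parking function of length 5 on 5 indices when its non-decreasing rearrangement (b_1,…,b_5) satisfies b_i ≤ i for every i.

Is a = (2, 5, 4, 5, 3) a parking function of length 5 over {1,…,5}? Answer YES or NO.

NO

Sorted: b = (2, 3, 4, 5, 5).
  b_1=2 > 1
  fails at i=1 ⇒ NO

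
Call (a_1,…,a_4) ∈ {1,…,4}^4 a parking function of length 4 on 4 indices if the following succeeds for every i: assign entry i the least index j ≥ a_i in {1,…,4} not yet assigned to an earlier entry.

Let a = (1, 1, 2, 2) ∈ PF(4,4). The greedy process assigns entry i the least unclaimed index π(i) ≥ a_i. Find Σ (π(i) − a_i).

4

Σπ = 10 ({1..4} each once); Σa = 1+1+2+2 = 6; disp = 10−6 = 4.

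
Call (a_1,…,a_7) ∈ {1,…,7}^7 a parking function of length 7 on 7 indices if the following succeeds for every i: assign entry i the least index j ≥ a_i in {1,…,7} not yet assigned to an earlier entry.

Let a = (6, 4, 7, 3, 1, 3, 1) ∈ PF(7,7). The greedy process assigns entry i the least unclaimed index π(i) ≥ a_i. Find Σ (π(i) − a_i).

Σπ = 28 ({1..7} each once); Σa = 6+4+7+3+1+3+1 = 25; disp = 28−25 = 3.

3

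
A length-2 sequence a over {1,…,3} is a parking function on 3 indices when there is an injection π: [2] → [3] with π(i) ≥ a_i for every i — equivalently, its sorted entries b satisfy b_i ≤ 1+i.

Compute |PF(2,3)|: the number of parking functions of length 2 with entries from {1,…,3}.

|PF(2,3)| = 2·4^1 = 2 · 4 = 8 (Pollak)
One tuple (1,3) → sorted (1,3): b_i ≤ 1+i ∀i, a PF.

8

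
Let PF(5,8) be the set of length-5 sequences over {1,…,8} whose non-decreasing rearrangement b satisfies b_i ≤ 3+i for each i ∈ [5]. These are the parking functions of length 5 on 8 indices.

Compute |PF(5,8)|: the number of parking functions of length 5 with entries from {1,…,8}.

#PF = 4·9^4 = 4 · 6561 = 26244 (Konheim–Weiss)
Example (5,3,8,5,7) → sorted (3,5,5,7,8): b_i ≤ 3+i ∀i, a PF.

26244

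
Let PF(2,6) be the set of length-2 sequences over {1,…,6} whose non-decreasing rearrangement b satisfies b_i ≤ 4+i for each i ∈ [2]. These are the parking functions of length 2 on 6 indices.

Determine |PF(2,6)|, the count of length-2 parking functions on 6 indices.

|PF(2,6)| = (6+1−2)·(6+1)^{2−1} = 5·7 = 35 (Pollak)
Example (4,5) → sorted (4,5): b_i ≤ 4+i ∀i, a PF.

35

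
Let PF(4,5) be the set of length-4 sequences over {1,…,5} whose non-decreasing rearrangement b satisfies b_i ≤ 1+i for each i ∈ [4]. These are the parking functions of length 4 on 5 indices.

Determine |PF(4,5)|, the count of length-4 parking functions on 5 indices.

432

|PF| = (5−4+1)·(5+1)^(4−1) = 2×216 = 432
One tuple (3,2,4,1) → sorted (1,2,3,4): b_i ≤ 1+i ∀i, a PF.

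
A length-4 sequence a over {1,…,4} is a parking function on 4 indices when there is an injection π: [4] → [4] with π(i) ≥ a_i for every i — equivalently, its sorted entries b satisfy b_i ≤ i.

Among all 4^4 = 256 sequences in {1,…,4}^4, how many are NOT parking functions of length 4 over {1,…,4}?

131

|PF| = 1·5^3 = 1×125 = 125
Check (2,4,4,2) → sorted (2,2,4,4): b_1=2>1, not a PF.
So 256 − 125 = 131 fail.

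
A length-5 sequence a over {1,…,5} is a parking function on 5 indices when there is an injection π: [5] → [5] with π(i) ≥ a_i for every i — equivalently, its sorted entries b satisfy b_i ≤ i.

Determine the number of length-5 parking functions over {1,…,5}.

|PF| = (5−5+1)·(5+1)^(5−1) = 1·1296 = 1296 [KW]
Check (5,3,4,1,1) → sorted (1,1,3,4,5): b_i ≤ i ∀i, a PF.

1296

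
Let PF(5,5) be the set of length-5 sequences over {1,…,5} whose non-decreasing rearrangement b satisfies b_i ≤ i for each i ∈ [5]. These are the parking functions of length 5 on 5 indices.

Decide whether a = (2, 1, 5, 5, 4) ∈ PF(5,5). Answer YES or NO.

NO

Rearranged: b = (1, 2, 4, 5, 5).
  b_1=1 ≤ 1
  b_2=2 ≤ 2
  b_3=4 > 3
  fails at i=3 ⇒ NO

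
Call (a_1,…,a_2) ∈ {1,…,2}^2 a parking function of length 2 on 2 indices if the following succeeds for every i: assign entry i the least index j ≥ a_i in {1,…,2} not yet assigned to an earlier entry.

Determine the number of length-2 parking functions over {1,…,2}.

|PF(2,2)| = (2−2+1)·(2+1)^(2−1) = 1·3 = 3 (Konheim–Weiss)
Check (2,1) → sorted (1,2): b_i ≤ i ∀i, a PF.

3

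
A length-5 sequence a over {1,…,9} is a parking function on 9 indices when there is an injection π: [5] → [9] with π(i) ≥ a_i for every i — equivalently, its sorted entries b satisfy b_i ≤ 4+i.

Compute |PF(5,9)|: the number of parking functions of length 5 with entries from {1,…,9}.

|PF(5,9)| = (9+1−5)·(9+1)^{5−1} = 5·10000 = 50000 (Konheim–Weiss)
Example (9,5,2,6,5) → sorted (2,5,5,6,9): b_i ≤ 4+i ∀i, a PF.

50000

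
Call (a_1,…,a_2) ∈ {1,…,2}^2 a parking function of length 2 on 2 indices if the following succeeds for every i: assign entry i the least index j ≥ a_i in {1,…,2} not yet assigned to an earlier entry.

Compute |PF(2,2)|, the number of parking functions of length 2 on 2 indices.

3

|PF(2,2)| = (2−2+1)·(2+1)^(2−1) = 1·3 = 3 (Konheim–Weiss)
E.g. (1,1) → sorted (1,1): b_i ≤ i ∀i, a PF.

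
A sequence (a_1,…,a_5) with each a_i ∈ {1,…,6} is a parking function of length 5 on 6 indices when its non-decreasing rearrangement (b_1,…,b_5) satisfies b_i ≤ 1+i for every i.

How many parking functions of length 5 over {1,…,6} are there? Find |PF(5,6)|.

4802

Count = 2·7^4 = 2 · 2401 = 4802 [KW]
Check (1,2,4,2,2) → sorted (1,2,2,2,4): b_i ≤ 1+i ∀i, a PF.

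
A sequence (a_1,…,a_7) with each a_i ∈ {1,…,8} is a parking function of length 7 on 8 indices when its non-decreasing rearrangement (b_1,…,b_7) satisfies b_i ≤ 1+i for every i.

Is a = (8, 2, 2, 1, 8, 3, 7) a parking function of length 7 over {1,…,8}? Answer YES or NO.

NO

Sorted: b = (1, 2, 2, 3, 7, 8, 8).
  b_1=1 ≤ 2
  b_2=2 ≤ 3
  b_3=2 ≤ 4
  b_4=3 ≤ 5
  b_5=7 > 6
  fails at i=5 ⇒ NO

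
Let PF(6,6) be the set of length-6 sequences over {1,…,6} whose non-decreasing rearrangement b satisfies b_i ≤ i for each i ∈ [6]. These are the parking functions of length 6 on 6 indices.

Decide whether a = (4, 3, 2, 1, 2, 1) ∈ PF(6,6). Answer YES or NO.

Rearranged: b = (1, 1, 2, 2, 3, 4).
  b_1=1 ≤ 1
  b_2=1 ≤ 2
  b_3=2 ≤ 3
  b_4=2 ≤ 4
  b_5=3 ≤ 5
  b_6=4 ≤ 6
All bounds hold ⇒ YES

YES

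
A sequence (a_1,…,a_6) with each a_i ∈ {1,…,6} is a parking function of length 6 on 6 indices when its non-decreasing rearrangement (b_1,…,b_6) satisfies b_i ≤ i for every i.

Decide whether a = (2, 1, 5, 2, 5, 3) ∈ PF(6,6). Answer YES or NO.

Sorted: b = (1, 2, 2, 3, 5, 5).
  b_1=1 ≤ 1
  b_2=2 ≤ 2
  b_3=2 ≤ 3
  b_4=3 ≤ 4
  b_5=5 ≤ 5
  b_6=5 ≤ 6
All bounds hold ⇒ YES

YES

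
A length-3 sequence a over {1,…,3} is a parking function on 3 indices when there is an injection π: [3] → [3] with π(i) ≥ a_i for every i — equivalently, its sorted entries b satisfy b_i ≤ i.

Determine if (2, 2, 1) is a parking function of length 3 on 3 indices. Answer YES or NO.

Sorted: b = (1, 2, 2).
  b_1=1 ≤ 1
  b_2=2 ≤ 2
  b_3=2 ≤ 3
All bounds hold ⇒ YES

YES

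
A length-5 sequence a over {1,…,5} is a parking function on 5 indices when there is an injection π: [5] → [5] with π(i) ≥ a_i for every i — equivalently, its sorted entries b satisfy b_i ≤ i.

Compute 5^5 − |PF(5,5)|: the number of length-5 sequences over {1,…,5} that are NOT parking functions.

|PF(5,5)| = (6−5)·6^(5−1) = 1×1296 = 1296 (Konheim–Weiss)
One tuple (4,2,5,5,5) → sorted (2,4,5,5,5): b_1=2>1, not a PF.
5^5 − 1296 = 3125 − 1296 = 1829

1829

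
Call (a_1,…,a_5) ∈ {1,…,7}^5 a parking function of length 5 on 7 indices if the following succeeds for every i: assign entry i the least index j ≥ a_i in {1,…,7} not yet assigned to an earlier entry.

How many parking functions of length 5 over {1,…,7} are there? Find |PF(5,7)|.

12288

|PF| = (7−5+1)·(7+1)^(5−1) = 3×4096 = 12288 (Pollak)
One tuple (2,2,1,4,5) → sorted (1,2,2,4,5): b_i ≤ 2+i ∀i, a PF.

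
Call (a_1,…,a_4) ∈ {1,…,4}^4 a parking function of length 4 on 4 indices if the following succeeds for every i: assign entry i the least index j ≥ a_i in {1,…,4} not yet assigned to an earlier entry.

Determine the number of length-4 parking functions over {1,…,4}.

125

|PF| = (4+1−4)·(4+1)^{4−1} = 1×125 = 125
Example (3,2,1,3) → sorted (1,2,3,3): b_i ≤ i ∀i, a PF.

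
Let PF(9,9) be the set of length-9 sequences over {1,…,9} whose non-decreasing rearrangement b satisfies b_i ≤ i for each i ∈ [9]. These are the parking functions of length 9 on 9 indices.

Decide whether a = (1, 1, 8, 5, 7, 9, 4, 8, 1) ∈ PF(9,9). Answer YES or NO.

Order a: b = (1, 1, 1, 4, 5, 7, 8, 8, 9).
  b_1=1 ≤ 1
  b_2=1 ≤ 2
  b_3=1 ≤ 3
  b_4=4 ≤ 4
  b_5=5 ≤ 5
  b_6=7 > 6
  fails at i=6 ⇒ NO

NO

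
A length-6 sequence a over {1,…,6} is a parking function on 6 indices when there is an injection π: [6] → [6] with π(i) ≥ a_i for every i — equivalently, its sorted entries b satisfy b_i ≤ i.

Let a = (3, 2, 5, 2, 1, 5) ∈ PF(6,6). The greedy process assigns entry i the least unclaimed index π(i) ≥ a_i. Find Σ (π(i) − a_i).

Σπ = 6·7/2 = 21 (π permutes [6]); Σa = 3+2+5+2+1+5 = 18; disp = 21−18 = 3.

3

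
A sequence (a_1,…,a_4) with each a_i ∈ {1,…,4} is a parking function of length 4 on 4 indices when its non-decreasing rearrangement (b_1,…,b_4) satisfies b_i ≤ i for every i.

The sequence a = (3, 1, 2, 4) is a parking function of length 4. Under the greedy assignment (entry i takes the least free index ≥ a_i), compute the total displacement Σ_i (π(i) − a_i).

Σπ = 10 ({1..4} each once); Σa = 3+1+2+4 = 10; disp = 10−10 = 0.

0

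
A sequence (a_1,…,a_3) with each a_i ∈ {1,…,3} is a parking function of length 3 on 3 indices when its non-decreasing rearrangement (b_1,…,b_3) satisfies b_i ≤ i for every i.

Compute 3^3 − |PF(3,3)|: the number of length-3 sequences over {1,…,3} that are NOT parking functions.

11

#PF = (3−3+1)·(3+1)^(3−1) = 1×16 = 16 (Konheim–Weiss)
Check (2,2,3) → sorted (2,2,3): b_1=2>1, not a PF.
Total 27; non-PF = 27−16 = 11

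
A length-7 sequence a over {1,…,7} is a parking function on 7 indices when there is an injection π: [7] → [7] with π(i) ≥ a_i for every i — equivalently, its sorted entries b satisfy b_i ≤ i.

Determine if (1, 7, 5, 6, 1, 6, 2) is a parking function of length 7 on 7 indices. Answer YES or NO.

Order a: b = (1, 1, 2, 5, 6, 6, 7).
  b_1=1 ≤ 1
  b_2=1 ≤ 2
  b_3=2 ≤ 3
  b_4=5 > 4
  fails at i=4 ⇒ NO

NO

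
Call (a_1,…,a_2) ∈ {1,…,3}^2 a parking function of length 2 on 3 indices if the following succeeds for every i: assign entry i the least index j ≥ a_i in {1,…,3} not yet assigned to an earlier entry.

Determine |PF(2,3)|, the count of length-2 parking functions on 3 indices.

8

|PF(2,3)| = (3+1−2)·(3+1)^{2−1} = 2 · 4 = 8 (Pollak)
Check (1,2) → sorted (1,2): b_i ≤ 1+i ∀i, a PF.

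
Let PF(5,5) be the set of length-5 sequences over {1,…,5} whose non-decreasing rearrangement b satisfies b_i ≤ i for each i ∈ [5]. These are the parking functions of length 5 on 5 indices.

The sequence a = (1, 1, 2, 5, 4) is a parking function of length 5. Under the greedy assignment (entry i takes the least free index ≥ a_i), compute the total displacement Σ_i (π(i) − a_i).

Σπ = 15 ({1..5} each once); Σa = 1+1+2+5+4 = 13; disp = 15−13 = 2.

2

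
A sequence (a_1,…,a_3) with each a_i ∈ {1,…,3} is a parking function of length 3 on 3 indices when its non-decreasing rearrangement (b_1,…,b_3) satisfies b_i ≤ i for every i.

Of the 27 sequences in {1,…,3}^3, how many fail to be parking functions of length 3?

11

Count = 1·4^2 = 1·16 = 16
Example (3,3,1) → sorted (1,3,3): b_2=3>2, not a PF.
Total 27; non-PF = 27−16 = 11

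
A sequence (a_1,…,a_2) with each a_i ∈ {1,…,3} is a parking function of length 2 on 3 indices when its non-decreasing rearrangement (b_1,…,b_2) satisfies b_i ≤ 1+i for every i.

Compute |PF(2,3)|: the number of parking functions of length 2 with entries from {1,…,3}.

8

#PF = 2·4^1 = 2 · 4 = 8
E.g. (2,2) → sorted (2,2): b_i ≤ 1+i ∀i, a PF.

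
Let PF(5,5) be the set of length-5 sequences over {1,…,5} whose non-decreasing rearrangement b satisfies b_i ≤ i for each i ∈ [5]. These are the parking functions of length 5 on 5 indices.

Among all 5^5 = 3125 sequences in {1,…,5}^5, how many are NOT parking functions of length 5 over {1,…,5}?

1829

#PF = (5+1−5)·(5+1)^{5−1} = 1 · 1296 = 1296 (Pollak)
Check (5,3,3,1,5) → sorted (1,3,3,5,5): b_2=3>2, not a PF.
5^5 − 1296 = 3125 − 1296 = 1829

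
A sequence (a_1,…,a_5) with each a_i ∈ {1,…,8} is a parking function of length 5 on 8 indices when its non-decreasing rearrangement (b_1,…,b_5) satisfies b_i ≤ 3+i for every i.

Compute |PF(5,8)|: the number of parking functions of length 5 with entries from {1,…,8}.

|PF(5,8)| = 4·9^4 = 4·6561 = 26244 (Konheim–Weiss)
Check (6,3,3,2,2) → sorted (2,2,3,3,6): b_i ≤ 3+i ∀i, a PF.

26244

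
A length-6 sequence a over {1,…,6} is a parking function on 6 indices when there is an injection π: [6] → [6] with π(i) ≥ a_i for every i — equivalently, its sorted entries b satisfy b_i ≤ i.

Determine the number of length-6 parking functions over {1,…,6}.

16807

Count = (6+1−6)·(6+1)^{6−1} = 1·16807 = 16807 [KW]
One tuple (2,2,2,3,1,6) → sorted (1,2,2,2,3,6): b_i ≤ i ∀i, a PF.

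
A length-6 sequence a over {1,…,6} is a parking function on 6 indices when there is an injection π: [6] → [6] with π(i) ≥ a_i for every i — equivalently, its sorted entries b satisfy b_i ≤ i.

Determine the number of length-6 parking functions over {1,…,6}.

Count = (6+1−6)·(6+1)^{6−1} = 1·16807 = 16807 (Pollak)
E.g. (2,5,1,1,2,5) → sorted (1,1,2,2,5,5): b_i ≤ i ∀i, a PF.

16807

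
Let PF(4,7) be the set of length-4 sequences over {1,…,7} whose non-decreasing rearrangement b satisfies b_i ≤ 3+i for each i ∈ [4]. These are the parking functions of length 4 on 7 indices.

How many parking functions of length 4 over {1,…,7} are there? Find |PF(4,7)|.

2048

Count = 4·8^3 = 4×512 = 2048 (Pollak)
E.g. (7,6,4,5) → sorted (4,5,6,7): b_i ≤ 3+i ∀i, a PF.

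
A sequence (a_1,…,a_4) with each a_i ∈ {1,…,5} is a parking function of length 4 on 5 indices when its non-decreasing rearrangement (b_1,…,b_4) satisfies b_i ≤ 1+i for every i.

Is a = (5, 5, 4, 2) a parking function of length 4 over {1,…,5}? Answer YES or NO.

NO

Rearranged: b = (2, 4, 5, 5).
  b_1=2 ≤ 2
  b_2=4 > 3
  fails at i=2 ⇒ NO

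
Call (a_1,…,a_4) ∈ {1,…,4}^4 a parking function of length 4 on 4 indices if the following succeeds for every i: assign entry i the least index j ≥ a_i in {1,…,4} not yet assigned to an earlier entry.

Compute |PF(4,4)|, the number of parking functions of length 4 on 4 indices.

125

|PF| = (5−4)·5^(4−1) = 1·125 = 125
E.g. (2,1,2,3) → sorted (1,2,2,3): b_i ≤ i ∀i, a PF.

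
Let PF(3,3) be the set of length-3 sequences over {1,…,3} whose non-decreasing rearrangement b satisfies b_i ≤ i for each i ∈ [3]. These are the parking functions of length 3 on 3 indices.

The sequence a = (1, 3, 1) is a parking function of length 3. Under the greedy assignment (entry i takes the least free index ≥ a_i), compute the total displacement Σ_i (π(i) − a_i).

1

Σπ = 6 ({1..3} each once); Σa = 1+3+1 = 5; disp = 6−5 = 1.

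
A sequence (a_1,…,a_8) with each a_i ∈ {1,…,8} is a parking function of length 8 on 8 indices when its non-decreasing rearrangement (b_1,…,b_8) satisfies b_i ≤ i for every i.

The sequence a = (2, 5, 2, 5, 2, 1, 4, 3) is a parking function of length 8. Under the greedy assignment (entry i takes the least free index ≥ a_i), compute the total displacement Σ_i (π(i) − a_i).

12

Σπ(i) = 1+…+8 = 36; Σa = 2+5+2+5+2+1+4+3 = 24; disp = 36−24 = 12.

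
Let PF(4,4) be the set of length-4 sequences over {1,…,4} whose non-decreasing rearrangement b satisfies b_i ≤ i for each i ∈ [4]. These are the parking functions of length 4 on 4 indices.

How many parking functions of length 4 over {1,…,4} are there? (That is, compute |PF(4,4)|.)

Count = (4+1−4)·(4+1)^{4−1} = 1·125 = 125 (Pollak)
Example (3,1,1,1) → sorted (1,1,1,3): b_i ≤ i ∀i, a PF.

125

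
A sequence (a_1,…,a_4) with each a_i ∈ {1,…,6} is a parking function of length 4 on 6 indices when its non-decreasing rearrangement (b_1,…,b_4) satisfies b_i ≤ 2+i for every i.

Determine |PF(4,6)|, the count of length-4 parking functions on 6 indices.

|PF| = (6−4+1)·(6+1)^(4−1) = 3×343 = 1029 (Konheim–Weiss)
One tuple (5,3,2,5) → sorted (2,3,5,5): b_i ≤ 2+i ∀i, a PF.

1029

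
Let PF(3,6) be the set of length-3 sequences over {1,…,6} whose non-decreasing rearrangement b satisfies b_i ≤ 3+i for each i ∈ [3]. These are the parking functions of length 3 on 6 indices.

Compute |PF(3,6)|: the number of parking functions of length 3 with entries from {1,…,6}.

|PF| = (6−3+1)·(6+1)^(3−1) = 4·49 = 196 (Pollak)
Check (2,2,6) → sorted (2,2,6): b_i ≤ 3+i ∀i, a PF.

196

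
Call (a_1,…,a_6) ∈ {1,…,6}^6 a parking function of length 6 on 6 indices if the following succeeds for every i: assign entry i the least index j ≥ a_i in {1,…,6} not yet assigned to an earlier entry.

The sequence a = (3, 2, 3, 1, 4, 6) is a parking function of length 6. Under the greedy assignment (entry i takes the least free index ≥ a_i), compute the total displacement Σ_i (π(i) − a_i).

Σπ(i) = 1+…+6 = 21; Σa = 3+2+3+1+4+6 = 19; disp = 21−19 = 2.

2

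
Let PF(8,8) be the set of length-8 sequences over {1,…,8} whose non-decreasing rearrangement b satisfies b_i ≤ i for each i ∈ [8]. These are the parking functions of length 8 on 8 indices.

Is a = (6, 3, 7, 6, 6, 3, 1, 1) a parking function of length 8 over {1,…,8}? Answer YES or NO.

NO

Order a: b = (1, 1, 3, 3, 6, 6, 6, 7).
  b_1=1 ≤ 1
  b_2=1 ≤ 2
  b_3=3 ≤ 3
  b_4=3 ≤ 4
  b_5=6 > 5
  fails at i=5 ⇒ NO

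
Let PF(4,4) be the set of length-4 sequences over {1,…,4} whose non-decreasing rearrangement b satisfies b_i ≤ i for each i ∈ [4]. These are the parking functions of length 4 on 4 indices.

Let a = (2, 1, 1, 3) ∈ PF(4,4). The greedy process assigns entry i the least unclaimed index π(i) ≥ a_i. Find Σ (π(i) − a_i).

3

Σπ = 10 ({1..4} each once); Σa = 2+1+1+3 = 7; disp = 10−7 = 3.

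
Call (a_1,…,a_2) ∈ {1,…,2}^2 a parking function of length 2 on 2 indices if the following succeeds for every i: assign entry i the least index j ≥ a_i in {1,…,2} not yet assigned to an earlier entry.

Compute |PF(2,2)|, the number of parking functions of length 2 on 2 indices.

3

#PF = (2+1−2)·(2+1)^{2−1} = 1·3 = 3 [KW]
One tuple (2,1) → sorted (1,2): b_i ≤ i ∀i, a PF.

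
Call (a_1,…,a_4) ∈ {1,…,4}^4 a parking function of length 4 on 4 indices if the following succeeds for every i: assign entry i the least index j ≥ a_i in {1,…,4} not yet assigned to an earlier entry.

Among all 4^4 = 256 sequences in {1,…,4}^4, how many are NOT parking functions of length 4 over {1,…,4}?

131

|PF| = (4−4+1)·(4+1)^(4−1) = 1·125 = 125 (Pollak)
Example (4,4,4,4) → sorted (4,4,4,4): b_1=4>1, not a PF.
4^4 − 125 = 256 − 125 = 131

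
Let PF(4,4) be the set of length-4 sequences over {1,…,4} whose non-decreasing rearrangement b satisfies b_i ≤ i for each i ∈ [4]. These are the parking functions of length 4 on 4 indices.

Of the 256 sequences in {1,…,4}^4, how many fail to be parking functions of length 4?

|PF| = (5−4)·5^(4−1) = 1×125 = 125
Example (4,3,4,2) → sorted (2,3,4,4): b_1=2>1, not a PF.
Total 256; non-PF = 256−125 = 131

131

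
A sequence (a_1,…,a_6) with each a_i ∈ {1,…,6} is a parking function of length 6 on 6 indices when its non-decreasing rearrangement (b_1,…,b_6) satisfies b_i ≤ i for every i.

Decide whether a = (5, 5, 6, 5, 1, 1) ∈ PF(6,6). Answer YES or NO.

NO

Sorted: b = (1, 1, 5, 5, 5, 6).
  b_1=1 ≤ 1
  b_2=1 ≤ 2
  b_3=5 > 3
  fails at i=3 ⇒ NO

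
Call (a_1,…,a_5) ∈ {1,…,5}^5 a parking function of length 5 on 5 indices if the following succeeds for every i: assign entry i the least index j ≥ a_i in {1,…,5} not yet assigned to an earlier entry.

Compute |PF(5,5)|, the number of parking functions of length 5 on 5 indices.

#PF = (5+1−5)·(5+1)^{5−1} = 1 · 1296 = 1296
Example (1,4,1,2,4) → sorted (1,1,2,4,4): b_i ≤ i ∀i, a PF.

1296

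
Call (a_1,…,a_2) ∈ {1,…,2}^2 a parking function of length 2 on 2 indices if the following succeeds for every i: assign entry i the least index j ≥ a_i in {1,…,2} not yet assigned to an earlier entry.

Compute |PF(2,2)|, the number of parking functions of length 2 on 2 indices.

3

#PF = (2−2+1)·(2+1)^(2−1) = 1·3 = 3 (Pollak)
Example (1,1) → sorted (1,1): b_i ≤ i ∀i, a PF.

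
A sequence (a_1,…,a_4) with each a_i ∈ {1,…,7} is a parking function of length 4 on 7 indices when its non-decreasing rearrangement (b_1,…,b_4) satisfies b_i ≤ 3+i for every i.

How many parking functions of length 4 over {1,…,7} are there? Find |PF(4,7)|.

2048

Count = (8−4)·8^(4−1) = 4×512 = 2048 (Konheim–Weiss)
Example (1,1,6,3) → sorted (1,1,3,6): b_i ≤ 3+i ∀i, a PF.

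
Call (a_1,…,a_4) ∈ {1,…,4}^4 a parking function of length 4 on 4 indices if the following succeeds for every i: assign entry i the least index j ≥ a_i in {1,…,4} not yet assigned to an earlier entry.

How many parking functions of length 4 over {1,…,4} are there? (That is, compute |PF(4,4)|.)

|PF(4,4)| = (4+1−4)·(4+1)^{4−1} = 1·125 = 125 [KW]
One tuple (1,1,4,2) → sorted (1,1,2,4): b_i ≤ i ∀i, a PF.

125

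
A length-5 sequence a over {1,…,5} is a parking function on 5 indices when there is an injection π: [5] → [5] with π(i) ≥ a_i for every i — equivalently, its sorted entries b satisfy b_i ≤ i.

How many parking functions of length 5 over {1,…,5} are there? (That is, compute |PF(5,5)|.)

1296

|PF(5,5)| = 1·6^4 = 1 · 1296 = 1296 (Konheim–Weiss)
Example (3,3,1,4,2) → sorted (1,2,3,3,4): b_i ≤ i ∀i, a PF.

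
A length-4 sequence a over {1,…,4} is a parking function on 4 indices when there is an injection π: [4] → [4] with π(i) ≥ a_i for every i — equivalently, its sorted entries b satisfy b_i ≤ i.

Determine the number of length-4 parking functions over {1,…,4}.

125

Count = 1·5^3 = 1 · 125 = 125
Example (2,1,3,2) → sorted (1,2,2,3): b_i ≤ i ∀i, a PF.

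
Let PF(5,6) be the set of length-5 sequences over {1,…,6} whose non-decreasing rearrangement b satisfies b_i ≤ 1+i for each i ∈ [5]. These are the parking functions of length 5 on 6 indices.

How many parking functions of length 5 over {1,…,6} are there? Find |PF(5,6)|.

#PF = (6−5+1)·(6+1)^(5−1) = 2·2401 = 4802 (Konheim–Weiss)
One tuple (1,2,1,4,3) → sorted (1,1,2,3,4): b_i ≤ 1+i ∀i, a PF.

4802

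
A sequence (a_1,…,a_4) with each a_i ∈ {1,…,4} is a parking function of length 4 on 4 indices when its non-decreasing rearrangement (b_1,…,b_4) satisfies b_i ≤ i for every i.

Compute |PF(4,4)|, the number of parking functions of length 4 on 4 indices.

Count = (4−4+1)·(4+1)^(4−1) = 1×125 = 125
Example (4,3,2,1) → sorted (1,2,3,4): b_i ≤ i ∀i, a PF.

125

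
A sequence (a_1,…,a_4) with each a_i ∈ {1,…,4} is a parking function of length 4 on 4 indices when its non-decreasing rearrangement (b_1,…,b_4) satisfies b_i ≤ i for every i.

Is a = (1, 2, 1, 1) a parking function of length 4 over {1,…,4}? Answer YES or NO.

Order a: b = (1, 1, 1, 2).
  b_1=1 ≤ 1
  b_2=1 ≤ 2
  b_3=1 ≤ 3
  b_4=2 ≤ 4
All bounds hold ⇒ YES

YES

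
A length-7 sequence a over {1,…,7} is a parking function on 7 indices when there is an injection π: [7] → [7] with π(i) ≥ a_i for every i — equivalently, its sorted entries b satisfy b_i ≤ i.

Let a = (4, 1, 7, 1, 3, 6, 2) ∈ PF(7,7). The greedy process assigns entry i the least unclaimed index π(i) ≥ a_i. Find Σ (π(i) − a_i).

Σπ = 28 ({1..7} each once); Σa = 4+1+7+1+3+6+2 = 24; disp = 28−24 = 4.

4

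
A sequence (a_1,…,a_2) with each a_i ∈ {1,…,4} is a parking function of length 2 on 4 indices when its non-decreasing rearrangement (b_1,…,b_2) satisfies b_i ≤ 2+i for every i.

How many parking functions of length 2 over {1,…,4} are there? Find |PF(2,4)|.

15

|PF| = (4−2+1)·(4+1)^(2−1) = 3·5 = 15 [KW]
One tuple (4,3) → sorted (3,4): b_i ≤ 2+i ∀i, a PF.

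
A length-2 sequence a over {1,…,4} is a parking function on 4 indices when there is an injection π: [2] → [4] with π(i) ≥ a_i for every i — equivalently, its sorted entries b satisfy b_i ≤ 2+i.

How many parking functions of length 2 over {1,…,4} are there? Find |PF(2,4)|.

#PF = (5−2)·5^(2−1) = 3 · 5 = 15
E.g. (2,1) → sorted (1,2): b_i ≤ 2+i ∀i, a PF.

15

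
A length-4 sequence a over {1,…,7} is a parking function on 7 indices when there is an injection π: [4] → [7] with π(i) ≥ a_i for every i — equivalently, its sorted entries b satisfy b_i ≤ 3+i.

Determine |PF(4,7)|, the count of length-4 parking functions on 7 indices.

Count = (7+1−4)·(7+1)^{4−1} = 4 · 512 = 2048
E.g. (2,5,3,3) → sorted (2,3,3,5): b_i ≤ 3+i ∀i, a PF.

2048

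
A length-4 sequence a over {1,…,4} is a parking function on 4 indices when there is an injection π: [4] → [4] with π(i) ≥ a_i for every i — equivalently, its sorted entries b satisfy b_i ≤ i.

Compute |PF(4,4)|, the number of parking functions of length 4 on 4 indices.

|PF(4,4)| = (4−4+1)·(4+1)^(4−1) = 1·125 = 125 (Konheim–Weiss)
Example (1,2,1,4) → sorted (1,1,2,4): b_i ≤ i ∀i, a PF.

125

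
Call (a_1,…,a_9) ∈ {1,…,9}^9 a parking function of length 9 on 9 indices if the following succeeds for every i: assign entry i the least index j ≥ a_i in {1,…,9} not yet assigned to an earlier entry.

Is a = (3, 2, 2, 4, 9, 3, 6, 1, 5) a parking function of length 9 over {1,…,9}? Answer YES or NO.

Sorted: b = (1, 2, 2, 3, 3, 4, 5, 6, 9).
  b_1=1 ≤ 1
  b_2=2 ≤ 2
  b_3=2 ≤ 3
  b_4=3 ≤ 4
  b_5=3 ≤ 5
  b_6=4 ≤ 6
  b_7=5 ≤ 7
  b_8=6 ≤ 8
  b_9=9 ≤ 9
All bounds hold ⇒ YES

YES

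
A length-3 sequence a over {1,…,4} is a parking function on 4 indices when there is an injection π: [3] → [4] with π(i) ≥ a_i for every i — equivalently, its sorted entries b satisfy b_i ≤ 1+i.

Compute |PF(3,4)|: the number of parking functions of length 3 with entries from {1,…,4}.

Count = (5−3)·5^(3−1) = 2×25 = 50 (Pollak)
E.g. (3,2,2) → sorted (2,2,3): b_i ≤ 1+i ∀i, a PF.

50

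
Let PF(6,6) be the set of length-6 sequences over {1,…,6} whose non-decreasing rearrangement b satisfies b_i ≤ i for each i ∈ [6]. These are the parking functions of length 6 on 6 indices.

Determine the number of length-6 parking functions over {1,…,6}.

16807

Count = 1·7^5 = 1·16807 = 16807 (Pollak)
Example (2,1,4,1,4,3) → sorted (1,1,2,3,4,4): b_i ≤ i ∀i, a PF.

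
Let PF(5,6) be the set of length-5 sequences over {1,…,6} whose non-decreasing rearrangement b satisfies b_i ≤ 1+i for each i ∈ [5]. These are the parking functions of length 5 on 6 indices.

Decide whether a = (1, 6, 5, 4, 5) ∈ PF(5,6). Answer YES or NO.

Rearranged: b = (1, 4, 5, 5, 6).
  b_1=1 ≤ 2
  b_2=4 > 3
  fails at i=2 ⇒ NO

NO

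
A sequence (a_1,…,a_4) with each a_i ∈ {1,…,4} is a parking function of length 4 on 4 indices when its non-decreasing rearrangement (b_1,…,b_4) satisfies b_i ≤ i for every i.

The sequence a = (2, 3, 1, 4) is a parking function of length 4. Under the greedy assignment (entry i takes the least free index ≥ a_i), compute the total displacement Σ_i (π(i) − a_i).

Σπ = 4·5/2 = 10 (π permutes [4]); Σa = 2+3+1+4 = 10; disp = 10−10 = 0.

0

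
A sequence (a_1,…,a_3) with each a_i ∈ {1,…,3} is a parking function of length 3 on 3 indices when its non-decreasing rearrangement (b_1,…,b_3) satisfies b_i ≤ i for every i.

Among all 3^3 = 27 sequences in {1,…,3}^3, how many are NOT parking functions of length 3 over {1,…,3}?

11

Count = (3−3+1)·(3+1)^(3−1) = 1·16 = 16
E.g. (3,3,3) → sorted (3,3,3): b_1=3>1, not a PF.
Total 27; non-PF = 27−16 = 11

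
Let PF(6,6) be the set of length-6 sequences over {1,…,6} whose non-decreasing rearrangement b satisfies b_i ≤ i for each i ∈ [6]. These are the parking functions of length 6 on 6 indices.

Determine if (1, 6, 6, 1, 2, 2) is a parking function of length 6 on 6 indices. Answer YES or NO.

Rearranged: b = (1, 1, 2, 2, 6, 6).
  b_1=1 ≤ 1
  b_2=1 ≤ 2
  b_3=2 ≤ 3
  b_4=2 ≤ 4
  b_5=6 > 5
  fails at i=5 ⇒ NO

NO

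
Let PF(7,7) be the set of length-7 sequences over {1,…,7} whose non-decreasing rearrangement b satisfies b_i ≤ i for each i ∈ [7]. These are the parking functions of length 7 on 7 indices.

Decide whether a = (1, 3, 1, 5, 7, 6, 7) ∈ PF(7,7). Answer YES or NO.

Sorted: b = (1, 1, 3, 5, 6, 7, 7).
  b_1=1 ≤ 1
  b_2=1 ≤ 2
  b_3=3 ≤ 3
  b_4=5 > 4
  fails at i=4 ⇒ NO

NO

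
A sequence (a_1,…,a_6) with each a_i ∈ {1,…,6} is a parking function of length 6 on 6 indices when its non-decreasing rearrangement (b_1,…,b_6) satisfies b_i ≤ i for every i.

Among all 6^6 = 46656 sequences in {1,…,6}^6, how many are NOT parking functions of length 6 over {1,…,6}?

|PF| = 1·7^5 = 1 · 16807 = 16807 (Pollak)
Example (6,5,4,3,5,6) → sorted (3,4,5,5,6,6): b_1=3>1, not a PF.
6^6 − 16807 = 46656 − 16807 = 29849

29849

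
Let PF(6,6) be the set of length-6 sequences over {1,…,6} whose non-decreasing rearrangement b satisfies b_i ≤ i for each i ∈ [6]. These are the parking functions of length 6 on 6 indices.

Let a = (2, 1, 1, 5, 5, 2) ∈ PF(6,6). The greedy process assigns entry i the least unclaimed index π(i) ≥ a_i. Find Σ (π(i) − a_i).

5

Σπ = 6·7/2 = 21 (π permutes [6]); Σa = 2+1+1+5+5+2 = 16; disp = 21−16 = 5.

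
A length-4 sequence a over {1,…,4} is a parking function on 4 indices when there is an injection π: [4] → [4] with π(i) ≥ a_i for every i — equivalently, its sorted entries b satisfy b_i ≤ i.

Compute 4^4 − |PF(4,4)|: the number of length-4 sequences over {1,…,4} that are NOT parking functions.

131

Count = (4−4+1)·(4+1)^(4−1) = 1·125 = 125
One tuple (2,2,2,3) → sorted (2,2,2,3): b_1=2>1, not a PF.
4^4 − 125 = 256 − 125 = 131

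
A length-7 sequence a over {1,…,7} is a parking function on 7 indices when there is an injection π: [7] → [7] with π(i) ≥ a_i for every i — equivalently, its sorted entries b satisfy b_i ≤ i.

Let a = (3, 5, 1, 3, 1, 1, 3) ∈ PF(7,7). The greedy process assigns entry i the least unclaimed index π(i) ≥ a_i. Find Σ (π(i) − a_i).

11

Σπ = 7·8/2 = 28 (π permutes [7]); Σa = 3+5+1+3+1+1+3 = 17; disp = 28−17 = 11.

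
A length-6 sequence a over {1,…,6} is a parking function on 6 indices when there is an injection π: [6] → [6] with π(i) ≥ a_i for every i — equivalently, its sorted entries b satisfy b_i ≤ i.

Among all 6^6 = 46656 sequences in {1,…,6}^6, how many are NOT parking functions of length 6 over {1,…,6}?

|PF| = (6−6+1)·(6+1)^(6−1) = 1·16807 = 16807 (Konheim–Weiss)
E.g. (6,4,6,3,4,4) → sorted (3,4,4,4,6,6): b_1=3>1, not a PF.
Total 46656; non-PF = 46656−16807 = 29849

29849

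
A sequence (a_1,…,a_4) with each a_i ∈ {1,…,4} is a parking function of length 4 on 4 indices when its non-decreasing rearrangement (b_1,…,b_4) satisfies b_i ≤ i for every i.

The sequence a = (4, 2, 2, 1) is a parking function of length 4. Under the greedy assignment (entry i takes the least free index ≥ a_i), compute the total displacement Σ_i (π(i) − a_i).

Σπ = 4·5/2 = 10 (π permutes [4]); Σa = 4+2+2+1 = 9; disp = 10−9 = 1.

1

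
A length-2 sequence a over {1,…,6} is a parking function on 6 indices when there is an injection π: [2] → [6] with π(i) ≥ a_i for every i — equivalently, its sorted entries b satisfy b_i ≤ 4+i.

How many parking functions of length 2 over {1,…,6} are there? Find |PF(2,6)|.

|PF| = (7−2)·7^(2−1) = 5×7 = 35 [KW]
Example (1,3) → sorted (1,3): b_i ≤ 4+i ∀i, a PF.

35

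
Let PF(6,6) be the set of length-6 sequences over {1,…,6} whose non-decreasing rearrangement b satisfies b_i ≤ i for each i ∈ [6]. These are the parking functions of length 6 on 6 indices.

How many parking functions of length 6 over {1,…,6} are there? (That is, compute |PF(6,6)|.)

16807

|PF| = (6+1−6)·(6+1)^{6−1} = 1×16807 = 16807 (Pollak)
Example (1,1,4,2,2,3) → sorted (1,1,2,2,3,4): b_i ≤ i ∀i, a PF.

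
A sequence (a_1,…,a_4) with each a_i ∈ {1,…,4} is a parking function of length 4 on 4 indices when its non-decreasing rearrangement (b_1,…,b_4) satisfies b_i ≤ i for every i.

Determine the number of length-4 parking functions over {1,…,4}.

|PF| = (4−4+1)·(4+1)^(4−1) = 1·125 = 125 (Pollak)
Example (2,4,2,1) → sorted (1,2,2,4): b_i ≤ i ∀i, a PF.

125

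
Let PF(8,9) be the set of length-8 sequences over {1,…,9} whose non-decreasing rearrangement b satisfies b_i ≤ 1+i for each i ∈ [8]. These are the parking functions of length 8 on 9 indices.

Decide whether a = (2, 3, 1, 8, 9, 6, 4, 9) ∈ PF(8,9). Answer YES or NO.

Rearranged: b = (1, 2, 3, 4, 6, 8, 9, 9).
  b_1=1 ≤ 2
  b_2=2 ≤ 3
  b_3=3 ≤ 4
  b_4=4 ≤ 5
  b_5=6 ≤ 6
  b_6=8 > 7
  fails at i=6 ⇒ NO

NO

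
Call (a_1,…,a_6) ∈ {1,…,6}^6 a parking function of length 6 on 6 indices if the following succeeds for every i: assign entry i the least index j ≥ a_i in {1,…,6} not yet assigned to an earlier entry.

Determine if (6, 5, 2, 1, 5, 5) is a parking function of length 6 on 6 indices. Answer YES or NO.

NO

Order a: b = (1, 2, 5, 5, 5, 6).
  b_1=1 ≤ 1
  b_2=2 ≤ 2
  b_3=5 > 3
  fails at i=3 ⇒ NO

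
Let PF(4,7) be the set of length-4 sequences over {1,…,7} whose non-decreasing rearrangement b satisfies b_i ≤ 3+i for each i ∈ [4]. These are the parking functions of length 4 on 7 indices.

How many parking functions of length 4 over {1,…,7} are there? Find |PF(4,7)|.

|PF(4,7)| = (7−4+1)·(7+1)^(4−1) = 4·512 = 2048 [KW]
Example (4,1,2,7) → sorted (1,2,4,7): b_i ≤ 3+i ∀i, a PF.

2048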